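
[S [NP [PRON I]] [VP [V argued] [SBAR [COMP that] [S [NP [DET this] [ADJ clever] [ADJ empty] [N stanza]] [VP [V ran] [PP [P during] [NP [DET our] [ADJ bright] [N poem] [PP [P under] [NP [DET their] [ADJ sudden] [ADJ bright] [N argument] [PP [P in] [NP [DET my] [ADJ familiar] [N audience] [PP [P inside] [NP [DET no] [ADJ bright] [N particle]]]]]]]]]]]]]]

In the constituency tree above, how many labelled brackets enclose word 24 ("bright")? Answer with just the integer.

14

Counting open brackets not yet closed at "bright": [S [VP [SBAR [S [VP [PP [NP [PP [NP [PP [NP [PP [NP [ADJ = 14.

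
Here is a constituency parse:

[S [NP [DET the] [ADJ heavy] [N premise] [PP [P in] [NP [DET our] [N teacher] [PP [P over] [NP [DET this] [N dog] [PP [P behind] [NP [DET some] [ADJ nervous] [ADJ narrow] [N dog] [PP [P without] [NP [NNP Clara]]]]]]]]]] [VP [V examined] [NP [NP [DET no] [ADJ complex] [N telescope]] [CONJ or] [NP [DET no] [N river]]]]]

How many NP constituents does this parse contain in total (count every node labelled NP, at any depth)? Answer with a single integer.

8

Listing each NP by its span: [NP the heavy premise in our teacher over this dog behind some nervous narrow dog without Clara]; [NP our teacher over this dog behind some nervous narrow dog without Clara]; [NP this dog behind some nervous narrow dog without Clara]; [NP some nervous narrow dog without Clara]; [NP Clara]; [NP no complex telescope or no river] … — that makes 8.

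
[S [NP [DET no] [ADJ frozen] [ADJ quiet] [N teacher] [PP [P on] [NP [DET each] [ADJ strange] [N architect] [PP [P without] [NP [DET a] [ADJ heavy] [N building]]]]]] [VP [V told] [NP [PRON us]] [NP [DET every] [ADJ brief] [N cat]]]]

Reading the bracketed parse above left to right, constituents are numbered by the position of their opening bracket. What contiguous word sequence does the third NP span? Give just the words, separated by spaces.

In left-to-right order the NP constituents are "no frozen quiet teacher on each strange architect without a heavy building"; "each strange architect without a heavy building"; "a heavy building"; "us"; "every brief cat". Number 3 is "a heavy building".

a heavy building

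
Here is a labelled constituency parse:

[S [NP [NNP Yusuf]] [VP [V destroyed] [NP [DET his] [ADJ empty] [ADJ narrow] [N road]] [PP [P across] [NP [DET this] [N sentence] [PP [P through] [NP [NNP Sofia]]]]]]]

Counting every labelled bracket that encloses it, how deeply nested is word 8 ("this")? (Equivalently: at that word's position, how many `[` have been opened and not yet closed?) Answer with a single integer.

5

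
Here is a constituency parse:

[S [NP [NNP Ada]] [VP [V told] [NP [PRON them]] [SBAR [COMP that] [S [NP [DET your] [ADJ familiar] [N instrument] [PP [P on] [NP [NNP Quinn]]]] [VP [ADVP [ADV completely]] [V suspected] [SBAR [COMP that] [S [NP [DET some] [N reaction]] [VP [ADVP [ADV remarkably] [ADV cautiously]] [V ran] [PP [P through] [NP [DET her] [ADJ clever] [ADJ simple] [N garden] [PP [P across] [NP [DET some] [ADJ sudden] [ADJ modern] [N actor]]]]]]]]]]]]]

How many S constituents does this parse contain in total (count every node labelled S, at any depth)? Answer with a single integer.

Listing each S by its span: [S Ada told them that your familiar instrument on Quinn completely suspected that some reaction remarkably cautiously ran through her clever simple garden across some sudden modern actor]; [S your familiar instrument on Quinn completely suspected that some reaction remarkably cautiously ran through her clever simple garden across some sudden modern actor]; [S some reaction remarkably cautiously ran through her clever simple garden across some sudden modern actor] — that makes 3.

3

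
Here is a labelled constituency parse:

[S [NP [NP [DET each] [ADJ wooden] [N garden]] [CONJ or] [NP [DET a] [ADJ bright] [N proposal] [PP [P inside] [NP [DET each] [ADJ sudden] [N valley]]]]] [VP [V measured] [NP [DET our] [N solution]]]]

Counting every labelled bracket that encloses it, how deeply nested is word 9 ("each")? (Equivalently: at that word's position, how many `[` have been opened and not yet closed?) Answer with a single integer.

6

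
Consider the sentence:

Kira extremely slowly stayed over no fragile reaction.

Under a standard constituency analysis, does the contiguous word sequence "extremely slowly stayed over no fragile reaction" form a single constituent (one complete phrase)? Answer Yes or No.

These words form the whole verb phrase headed by "stayed", so yes — one constituent.

Yes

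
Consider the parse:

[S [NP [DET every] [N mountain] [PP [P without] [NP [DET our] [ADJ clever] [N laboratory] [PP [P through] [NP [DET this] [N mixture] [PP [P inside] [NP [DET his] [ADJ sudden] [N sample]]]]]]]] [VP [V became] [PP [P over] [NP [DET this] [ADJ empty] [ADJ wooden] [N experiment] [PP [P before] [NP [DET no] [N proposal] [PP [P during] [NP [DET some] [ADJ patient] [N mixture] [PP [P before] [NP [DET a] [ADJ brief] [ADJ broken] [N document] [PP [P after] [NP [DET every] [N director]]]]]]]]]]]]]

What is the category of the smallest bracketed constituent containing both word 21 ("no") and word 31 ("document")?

NP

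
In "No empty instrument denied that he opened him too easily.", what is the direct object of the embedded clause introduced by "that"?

him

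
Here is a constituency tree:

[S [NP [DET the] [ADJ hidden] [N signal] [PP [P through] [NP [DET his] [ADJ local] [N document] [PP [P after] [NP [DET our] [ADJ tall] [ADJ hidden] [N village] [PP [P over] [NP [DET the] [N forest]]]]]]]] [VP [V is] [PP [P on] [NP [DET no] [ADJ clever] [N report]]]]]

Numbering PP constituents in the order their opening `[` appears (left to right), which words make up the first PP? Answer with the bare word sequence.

The PP opening brackets appear, in order, over: "through his local document after our tall hidden village over the forest"; "after our tall hidden village over the forest"; "over the forest"; "on no clever report". The first one spans "through his local document after our tall hidden village over the forest".

through his local document after our tall hidden village over the forest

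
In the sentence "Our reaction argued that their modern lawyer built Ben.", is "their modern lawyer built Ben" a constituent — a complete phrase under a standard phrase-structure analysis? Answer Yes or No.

Yes

The sequence corresponds to a single S node — the clause "their modern lawyer built Ben".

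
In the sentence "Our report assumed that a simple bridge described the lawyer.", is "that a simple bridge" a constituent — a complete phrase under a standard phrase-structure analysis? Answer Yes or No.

No

"that" belongs to the complementizer "that" while "bridge" belongs to the clause "a simple bridge described the lawyer"; a span that runs across that boundary is not a single phrase.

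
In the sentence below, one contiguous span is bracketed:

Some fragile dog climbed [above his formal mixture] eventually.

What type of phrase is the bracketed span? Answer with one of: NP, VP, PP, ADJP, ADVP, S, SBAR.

PP

The bracketed span "above his formal mixture" is headed by "above", making it a prepositional phrase (PP).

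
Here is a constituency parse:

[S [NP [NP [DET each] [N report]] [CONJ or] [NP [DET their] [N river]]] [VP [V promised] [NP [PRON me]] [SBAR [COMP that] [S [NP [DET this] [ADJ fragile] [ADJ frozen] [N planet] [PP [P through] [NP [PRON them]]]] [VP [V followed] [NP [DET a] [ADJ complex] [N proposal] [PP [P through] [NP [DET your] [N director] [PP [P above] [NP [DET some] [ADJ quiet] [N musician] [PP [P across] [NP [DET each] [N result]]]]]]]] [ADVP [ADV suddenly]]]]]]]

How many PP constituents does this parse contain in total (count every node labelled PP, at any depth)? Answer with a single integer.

4

Scanning left to right, an opening `[PP` appears at word positions 13, 19, 22, 26 — 4 in total.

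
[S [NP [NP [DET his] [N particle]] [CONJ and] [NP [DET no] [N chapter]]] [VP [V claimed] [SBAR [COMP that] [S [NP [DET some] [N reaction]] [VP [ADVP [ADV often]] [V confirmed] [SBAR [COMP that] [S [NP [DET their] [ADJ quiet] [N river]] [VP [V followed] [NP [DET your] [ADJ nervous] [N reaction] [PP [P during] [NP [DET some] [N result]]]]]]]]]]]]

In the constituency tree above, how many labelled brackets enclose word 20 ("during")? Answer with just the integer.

11

The word sits inside P, which is inside PP, inside NP, inside VP, inside S, inside SBAR, inside VP, inside S, inside SBAR, inside VP, inside S — 11 brackets in all.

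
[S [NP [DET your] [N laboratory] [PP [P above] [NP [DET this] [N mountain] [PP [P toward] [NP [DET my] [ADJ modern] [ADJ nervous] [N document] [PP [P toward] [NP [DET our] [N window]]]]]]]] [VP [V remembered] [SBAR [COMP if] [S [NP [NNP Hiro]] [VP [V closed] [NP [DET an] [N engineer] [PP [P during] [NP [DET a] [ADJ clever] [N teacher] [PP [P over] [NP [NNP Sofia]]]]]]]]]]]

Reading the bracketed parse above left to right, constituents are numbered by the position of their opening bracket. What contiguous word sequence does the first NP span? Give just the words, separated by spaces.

your laboratory above this mountain toward my modern nervous document toward our window

Opening `[NP` markers occur at word positions 1, 4, 7, 12, 16, 18, 21, 25; the first of these opens the constituent [NP your laboratory above this mountain toward my modern nervous document toward our window].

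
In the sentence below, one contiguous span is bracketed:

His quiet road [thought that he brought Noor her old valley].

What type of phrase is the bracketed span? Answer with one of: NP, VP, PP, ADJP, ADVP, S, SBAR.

"thought" is the head of the bracketed span, so the span is a verb phrase: VP.

VP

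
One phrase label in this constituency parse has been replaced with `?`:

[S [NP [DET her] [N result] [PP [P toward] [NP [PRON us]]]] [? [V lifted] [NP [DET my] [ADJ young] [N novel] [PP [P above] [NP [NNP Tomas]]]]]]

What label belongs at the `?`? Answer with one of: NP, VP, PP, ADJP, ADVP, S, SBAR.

VP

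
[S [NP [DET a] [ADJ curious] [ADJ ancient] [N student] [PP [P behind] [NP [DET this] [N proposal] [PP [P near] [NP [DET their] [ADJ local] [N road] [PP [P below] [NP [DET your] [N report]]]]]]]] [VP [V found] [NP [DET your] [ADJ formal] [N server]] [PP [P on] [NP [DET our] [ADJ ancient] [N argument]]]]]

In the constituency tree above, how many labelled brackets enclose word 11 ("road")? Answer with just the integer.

7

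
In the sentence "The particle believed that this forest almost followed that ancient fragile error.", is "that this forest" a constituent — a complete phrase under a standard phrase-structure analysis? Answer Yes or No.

No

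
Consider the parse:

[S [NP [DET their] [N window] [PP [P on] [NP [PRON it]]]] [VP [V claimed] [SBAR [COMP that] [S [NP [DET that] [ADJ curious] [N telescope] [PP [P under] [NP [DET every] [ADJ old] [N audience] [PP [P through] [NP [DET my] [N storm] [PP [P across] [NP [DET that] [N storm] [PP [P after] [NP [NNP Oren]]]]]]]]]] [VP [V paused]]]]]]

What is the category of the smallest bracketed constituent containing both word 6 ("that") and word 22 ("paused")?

SBAR

Word 6 lies under S → VP → SBAR → COMP; word 22 lies under S → VP → SBAR → S → VP → V. The lowest shared node is the SBAR.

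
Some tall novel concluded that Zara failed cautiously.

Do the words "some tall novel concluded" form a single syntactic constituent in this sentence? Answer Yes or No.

The smallest constituent containing the whole sequence is the clause [S some tall novel concluded that Zara failed cautiously], but the sequence is only part of it — it straddles the boundary between noun phrase "some tall novel" and verb phrase "concluded that Zara failed cautiously".

No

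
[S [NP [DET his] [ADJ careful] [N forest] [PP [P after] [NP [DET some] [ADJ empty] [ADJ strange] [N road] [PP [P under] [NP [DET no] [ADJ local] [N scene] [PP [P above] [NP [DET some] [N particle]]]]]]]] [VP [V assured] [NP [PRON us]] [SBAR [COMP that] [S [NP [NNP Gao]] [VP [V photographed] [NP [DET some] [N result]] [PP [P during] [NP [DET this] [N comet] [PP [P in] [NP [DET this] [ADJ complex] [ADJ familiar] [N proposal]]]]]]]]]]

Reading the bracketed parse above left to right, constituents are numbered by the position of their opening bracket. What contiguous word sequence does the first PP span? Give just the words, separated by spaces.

after some empty strange road under no local scene above some particle

Opening `[PP` markers occur at word positions 4, 9, 13, 23, 26; the first of these opens the constituent [PP after some empty strange road under no local scene above some particle].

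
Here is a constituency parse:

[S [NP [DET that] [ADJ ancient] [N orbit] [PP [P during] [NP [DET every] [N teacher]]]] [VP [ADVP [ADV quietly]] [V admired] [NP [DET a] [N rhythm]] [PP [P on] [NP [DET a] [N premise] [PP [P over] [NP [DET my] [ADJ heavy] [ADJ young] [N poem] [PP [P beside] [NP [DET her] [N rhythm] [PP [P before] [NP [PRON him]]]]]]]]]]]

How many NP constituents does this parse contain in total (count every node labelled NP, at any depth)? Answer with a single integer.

Listing each NP by its span: [NP that ancient orbit during every teacher]; [NP every teacher]; [NP a rhythm]; [NP a premise over my heavy young poem beside her rhythm before him]; [NP my heavy young poem beside her rhythm before him]; [NP her rhythm before him] … — that makes 7.

7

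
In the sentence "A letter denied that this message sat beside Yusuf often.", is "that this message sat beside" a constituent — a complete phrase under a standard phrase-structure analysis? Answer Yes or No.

No

The sequence begins inside the complementizer "that" and ends inside the clause "this message sat beside Yusuf often"; it crosses a phrase boundary, so no single node in the tree spans exactly those words.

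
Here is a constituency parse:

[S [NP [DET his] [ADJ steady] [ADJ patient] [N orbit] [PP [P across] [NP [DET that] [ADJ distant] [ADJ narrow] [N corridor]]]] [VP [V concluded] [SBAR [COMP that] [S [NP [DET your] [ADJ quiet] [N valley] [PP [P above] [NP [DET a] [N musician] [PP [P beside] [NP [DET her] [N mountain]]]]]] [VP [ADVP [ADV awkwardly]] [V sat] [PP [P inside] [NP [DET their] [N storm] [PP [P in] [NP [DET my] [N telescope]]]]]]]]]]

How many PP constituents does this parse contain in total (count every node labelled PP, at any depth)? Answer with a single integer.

The PP constituents are: [PP across that distant narrow corridor]; [PP above a musician beside her mountain]; [PP beside her mountain]; [PP inside their storm in my telescope]; [PP in my telescope]. Total: 5.

5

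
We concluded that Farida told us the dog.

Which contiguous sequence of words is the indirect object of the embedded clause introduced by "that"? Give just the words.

us

"told" heads the VP of the embedded clause introduced by "that", and "us" is its indirect object.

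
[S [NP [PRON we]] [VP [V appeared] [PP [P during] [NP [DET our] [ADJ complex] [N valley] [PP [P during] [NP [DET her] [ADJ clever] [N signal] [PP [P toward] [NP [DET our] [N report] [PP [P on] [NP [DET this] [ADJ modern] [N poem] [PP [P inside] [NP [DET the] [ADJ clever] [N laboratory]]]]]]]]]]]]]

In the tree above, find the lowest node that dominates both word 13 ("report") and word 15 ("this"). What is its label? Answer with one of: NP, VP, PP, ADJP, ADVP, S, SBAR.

NP

Word 13 lies under S → VP → PP → NP → PP → NP → PP → NP → N; word 15 lies under S → VP → PP → NP → PP → NP → PP → NP → PP → NP → DET. The lowest shared node is the NP.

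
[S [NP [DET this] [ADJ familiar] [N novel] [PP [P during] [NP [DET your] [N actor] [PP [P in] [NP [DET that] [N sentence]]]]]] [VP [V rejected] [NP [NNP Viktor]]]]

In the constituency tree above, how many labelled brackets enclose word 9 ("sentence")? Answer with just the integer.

7

Path from the root down to the word: S → NP → PP → NP → PP → NP → N. That is 7 enclosing brackets.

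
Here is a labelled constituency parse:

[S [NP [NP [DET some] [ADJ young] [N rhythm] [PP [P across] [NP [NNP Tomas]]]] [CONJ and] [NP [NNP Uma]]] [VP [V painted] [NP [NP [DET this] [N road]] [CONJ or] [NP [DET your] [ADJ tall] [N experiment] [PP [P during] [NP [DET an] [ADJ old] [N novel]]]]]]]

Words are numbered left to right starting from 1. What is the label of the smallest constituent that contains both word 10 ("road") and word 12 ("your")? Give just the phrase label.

Both words fall inside [NP this road or your tall experiment during an old novel] (words 9–18), and no smaller constituent contains them both. Label: NP.

NP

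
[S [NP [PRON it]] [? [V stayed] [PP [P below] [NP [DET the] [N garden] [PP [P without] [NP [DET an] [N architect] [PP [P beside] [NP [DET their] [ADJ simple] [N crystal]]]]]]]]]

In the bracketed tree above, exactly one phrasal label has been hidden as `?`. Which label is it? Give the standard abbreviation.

VP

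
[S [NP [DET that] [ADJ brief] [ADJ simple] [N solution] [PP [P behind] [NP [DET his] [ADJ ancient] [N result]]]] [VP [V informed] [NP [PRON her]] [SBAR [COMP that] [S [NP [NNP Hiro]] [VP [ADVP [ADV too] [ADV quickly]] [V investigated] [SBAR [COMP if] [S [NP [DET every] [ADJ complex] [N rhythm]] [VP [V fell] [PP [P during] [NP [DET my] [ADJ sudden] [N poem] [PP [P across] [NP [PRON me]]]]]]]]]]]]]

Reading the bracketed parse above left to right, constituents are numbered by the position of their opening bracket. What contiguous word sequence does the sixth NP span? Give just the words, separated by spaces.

my sudden poem across me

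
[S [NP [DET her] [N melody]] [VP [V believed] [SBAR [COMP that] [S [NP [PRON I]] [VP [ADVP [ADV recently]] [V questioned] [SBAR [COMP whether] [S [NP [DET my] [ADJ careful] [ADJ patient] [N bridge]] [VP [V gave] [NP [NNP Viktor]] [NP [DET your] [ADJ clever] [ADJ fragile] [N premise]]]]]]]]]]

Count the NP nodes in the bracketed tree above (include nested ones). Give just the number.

5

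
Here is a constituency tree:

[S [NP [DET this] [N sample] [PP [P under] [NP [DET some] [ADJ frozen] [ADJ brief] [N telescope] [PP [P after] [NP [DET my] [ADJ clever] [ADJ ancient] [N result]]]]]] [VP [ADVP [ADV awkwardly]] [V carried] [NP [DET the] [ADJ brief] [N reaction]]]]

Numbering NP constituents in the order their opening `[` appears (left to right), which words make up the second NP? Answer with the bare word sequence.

The NP opening brackets appear, in order, over: "this sample under some frozen brief telescope after my clever ancient result"; "some frozen brief telescope after my clever ancient result"; "my clever ancient result"; "the brief reaction". The second one spans "some frozen brief telescope after my clever ancient result".

some frozen brief telescope after my clever ancient result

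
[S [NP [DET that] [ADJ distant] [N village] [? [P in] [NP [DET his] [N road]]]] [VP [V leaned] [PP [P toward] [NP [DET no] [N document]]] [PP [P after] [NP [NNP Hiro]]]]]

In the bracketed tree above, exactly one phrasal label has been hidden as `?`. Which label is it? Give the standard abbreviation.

Looking at what the `?` directly dominates — P 'in', NP — this is a prepositional phrase (PP).

PP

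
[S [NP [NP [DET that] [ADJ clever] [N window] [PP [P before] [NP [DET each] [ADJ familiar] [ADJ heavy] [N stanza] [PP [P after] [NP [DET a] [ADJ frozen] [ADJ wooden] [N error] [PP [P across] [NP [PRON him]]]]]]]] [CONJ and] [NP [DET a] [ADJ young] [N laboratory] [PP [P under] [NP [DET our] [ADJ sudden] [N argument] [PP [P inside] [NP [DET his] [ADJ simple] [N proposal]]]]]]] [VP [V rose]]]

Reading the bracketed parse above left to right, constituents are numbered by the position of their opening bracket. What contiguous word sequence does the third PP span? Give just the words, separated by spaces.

In left-to-right order the PP constituents are "before each familiar heavy stanza after a frozen wooden error across him"; "after a frozen wooden error across him"; "across him"; "under our sudden argument inside his simple proposal"; "inside his simple proposal". Number 3 is "across him".

across him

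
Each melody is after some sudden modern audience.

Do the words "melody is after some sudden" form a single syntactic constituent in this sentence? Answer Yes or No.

No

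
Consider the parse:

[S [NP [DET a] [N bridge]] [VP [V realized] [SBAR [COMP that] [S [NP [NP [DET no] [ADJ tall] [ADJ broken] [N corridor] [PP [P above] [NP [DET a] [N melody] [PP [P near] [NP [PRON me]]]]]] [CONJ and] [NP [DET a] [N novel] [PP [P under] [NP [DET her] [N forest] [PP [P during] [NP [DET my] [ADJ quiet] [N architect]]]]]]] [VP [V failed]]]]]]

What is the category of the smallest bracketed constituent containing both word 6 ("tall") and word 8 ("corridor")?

NP

The smallest bracket enclosing both words is [NP no tall broken corridor above a melody near me], so the label is NP.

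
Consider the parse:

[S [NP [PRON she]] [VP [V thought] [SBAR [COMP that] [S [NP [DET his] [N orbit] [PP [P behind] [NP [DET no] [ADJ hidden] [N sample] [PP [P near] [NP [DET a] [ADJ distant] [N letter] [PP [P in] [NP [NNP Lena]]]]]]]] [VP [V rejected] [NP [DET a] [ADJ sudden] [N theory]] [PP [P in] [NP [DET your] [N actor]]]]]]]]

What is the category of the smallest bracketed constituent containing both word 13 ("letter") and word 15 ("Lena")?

NP

The smallest bracket enclosing both words is [NP a distant letter in Lena], so the label is NP.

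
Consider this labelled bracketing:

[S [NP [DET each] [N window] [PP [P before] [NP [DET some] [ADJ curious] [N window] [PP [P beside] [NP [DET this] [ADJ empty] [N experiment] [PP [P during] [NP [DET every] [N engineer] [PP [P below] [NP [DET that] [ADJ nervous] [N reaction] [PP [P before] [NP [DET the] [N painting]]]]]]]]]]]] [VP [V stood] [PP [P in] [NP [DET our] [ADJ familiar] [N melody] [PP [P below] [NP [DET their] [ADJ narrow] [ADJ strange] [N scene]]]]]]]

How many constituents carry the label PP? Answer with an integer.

7

Scanning left to right, an opening `[PP` appears at word positions 3, 7, 11, 14, 18, 22, 26 — 7 in total.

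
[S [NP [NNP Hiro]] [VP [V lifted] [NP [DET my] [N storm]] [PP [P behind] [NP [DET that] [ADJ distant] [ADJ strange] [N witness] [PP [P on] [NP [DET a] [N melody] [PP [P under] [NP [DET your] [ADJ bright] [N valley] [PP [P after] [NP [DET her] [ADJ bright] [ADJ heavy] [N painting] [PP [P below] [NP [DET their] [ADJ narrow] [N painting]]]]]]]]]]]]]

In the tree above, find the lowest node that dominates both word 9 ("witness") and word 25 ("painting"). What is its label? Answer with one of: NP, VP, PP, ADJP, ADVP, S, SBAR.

NP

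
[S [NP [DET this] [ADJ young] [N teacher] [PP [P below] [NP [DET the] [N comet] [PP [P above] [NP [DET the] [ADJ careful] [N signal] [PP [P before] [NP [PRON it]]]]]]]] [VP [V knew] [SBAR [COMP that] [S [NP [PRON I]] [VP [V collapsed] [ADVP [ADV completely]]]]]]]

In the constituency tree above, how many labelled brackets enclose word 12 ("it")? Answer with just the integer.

9

Counting open brackets not yet closed at "it": [S [NP [PP [NP [PP [NP [PP [NP [PRON = 9.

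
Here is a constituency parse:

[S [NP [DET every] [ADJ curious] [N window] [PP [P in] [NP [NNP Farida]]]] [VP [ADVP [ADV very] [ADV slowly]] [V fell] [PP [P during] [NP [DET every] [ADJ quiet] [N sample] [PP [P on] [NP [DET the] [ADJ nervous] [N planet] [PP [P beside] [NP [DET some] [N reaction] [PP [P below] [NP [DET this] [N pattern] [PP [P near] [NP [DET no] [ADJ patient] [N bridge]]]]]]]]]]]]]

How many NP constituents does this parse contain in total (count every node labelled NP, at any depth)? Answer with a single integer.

7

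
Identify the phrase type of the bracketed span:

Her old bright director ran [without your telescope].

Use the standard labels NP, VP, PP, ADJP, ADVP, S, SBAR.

PP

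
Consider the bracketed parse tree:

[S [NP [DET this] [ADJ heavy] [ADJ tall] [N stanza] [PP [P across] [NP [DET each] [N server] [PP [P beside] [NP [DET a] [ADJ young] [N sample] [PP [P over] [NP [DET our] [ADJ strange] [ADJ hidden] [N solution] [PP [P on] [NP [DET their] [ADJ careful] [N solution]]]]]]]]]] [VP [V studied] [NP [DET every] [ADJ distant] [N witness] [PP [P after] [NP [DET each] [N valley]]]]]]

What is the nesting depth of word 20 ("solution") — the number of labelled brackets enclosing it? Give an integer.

11

Path from the root down to the word: S → NP → PP → NP → PP → NP → PP → NP → PP → NP → N. That is 11 enclosing brackets.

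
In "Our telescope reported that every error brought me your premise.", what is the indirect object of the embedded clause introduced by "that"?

me

"brought" heads the VP of the embedded clause introduced by "that", and "me" is its indirect object.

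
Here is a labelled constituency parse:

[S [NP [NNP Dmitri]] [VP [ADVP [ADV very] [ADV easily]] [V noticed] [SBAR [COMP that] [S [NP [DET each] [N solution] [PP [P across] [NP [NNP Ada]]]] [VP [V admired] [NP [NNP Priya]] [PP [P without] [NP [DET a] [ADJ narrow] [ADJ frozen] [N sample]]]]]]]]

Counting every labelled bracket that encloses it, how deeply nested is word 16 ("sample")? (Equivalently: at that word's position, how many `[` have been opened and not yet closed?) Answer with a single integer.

8

The word sits inside N, which is inside NP, inside PP, inside VP, inside S, inside SBAR, inside VP, inside S — 8 brackets in all.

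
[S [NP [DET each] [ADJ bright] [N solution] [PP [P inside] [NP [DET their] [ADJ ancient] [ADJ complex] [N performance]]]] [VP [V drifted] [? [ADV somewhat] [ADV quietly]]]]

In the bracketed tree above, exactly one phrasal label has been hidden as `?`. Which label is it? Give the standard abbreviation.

Looking at what the `?` directly dominates — ADV 'somewhat', ADV 'quietly' — this is an adverb phrase (ADVP).

ADVP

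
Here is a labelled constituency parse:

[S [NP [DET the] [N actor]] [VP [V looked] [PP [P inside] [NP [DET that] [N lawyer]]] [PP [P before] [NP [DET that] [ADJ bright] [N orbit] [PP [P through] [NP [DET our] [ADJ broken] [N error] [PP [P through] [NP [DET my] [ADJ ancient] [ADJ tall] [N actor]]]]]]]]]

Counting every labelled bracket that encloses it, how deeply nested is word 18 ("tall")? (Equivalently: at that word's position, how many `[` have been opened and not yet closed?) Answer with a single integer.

9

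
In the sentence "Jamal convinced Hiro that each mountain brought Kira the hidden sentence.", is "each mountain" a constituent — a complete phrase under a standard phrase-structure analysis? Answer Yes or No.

Yes

The sequence corresponds to a single NP node — the noun phrase "each mountain".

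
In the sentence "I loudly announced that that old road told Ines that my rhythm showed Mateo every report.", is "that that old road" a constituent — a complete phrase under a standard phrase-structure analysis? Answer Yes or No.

The smallest constituent containing the whole sequence is the subordinate clause [SBAR that that old road told Ines that my rhythm showed Mateo every report], but the sequence is only part of it — it straddles the boundary between complementizer "that" and clause "that old road told Ines that my rhythm showed Mateo every report".

No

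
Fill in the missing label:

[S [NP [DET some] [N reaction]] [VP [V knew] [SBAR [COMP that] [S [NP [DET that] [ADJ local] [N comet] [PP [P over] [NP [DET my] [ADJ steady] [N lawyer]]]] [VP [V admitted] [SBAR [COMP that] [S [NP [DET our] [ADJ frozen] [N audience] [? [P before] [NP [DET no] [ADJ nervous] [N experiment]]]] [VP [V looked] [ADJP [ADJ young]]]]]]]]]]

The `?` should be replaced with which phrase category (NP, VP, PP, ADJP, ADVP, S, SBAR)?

PP

The `?` node immediately contains: P 'before', NP. That is the internal structure of a prepositional phrase, so the label is PP.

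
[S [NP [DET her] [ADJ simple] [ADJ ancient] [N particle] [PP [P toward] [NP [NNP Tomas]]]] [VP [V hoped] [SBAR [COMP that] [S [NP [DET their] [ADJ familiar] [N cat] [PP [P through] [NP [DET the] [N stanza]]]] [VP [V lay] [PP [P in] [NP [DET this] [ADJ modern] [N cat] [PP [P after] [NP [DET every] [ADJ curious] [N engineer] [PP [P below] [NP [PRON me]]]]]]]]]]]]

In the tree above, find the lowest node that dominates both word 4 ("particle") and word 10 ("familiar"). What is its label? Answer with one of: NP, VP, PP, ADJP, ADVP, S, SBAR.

S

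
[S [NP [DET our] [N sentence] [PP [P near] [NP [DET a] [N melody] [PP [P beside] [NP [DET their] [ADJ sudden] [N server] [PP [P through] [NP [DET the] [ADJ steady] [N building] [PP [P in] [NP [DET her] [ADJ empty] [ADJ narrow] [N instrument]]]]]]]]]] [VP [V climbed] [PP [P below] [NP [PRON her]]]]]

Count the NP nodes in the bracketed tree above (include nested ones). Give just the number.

6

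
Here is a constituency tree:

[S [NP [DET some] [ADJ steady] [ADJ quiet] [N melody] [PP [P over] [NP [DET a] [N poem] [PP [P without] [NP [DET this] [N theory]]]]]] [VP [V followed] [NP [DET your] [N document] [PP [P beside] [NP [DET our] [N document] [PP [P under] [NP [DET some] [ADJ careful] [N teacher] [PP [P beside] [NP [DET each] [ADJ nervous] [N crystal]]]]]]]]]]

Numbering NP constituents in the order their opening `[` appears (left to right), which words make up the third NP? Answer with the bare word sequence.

this theory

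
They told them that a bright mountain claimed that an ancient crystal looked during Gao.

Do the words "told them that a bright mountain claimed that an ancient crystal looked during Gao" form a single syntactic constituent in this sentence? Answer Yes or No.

Yes

These words form the whole verb phrase headed by "told", so yes — one constituent.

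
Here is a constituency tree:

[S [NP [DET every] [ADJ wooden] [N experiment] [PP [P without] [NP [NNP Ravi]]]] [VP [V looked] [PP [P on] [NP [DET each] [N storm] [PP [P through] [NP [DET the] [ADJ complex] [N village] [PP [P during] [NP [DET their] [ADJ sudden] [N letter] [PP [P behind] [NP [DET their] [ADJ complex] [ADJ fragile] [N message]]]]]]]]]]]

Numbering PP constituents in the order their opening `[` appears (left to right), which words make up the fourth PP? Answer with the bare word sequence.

during their sudden letter behind their complex fragile message

The PP opening brackets appear, in order, over: "without Ravi"; "on each storm through the complex village during their sudden letter behind their complex fragile message"; "through the complex village during their sudden letter behind their complex fragile message"; "during their sudden letter behind their complex fragile message"; "behind their complex fragile message". The fourth one spans "during their sudden letter behind their complex fragile message".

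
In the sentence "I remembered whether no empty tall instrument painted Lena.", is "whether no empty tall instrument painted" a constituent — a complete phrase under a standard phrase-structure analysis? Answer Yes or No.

No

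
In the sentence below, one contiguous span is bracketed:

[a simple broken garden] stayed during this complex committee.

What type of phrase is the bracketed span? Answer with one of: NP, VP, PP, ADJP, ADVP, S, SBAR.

"garden" is the head of the bracketed span, so the span is a noun phrase: NP.

NP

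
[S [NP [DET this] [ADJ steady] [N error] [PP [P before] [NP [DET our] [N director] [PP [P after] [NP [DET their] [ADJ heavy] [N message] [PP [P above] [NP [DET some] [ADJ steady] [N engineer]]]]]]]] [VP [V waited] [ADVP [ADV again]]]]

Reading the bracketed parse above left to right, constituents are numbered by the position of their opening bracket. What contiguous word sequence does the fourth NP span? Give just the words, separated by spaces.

some steady engineer

Opening `[NP` markers occur at word positions 1, 5, 8, 12; the fourth of these opens the constituent [NP some steady engineer].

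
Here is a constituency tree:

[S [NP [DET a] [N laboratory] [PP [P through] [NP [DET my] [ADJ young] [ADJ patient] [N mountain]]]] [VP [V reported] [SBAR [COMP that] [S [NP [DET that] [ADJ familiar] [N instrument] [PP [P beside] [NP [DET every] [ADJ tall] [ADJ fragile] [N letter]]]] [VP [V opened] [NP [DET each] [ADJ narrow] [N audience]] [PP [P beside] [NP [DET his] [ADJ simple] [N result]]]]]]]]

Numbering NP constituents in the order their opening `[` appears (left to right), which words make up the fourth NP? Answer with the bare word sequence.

every tall fragile letter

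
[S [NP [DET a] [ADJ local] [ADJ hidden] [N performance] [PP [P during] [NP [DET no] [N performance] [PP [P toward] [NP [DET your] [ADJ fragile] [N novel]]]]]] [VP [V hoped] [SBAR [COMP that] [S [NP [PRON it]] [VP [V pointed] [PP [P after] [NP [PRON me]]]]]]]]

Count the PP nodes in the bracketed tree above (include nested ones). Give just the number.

3

The PP constituents are: [PP during no performance toward your fragile novel]; [PP toward your fragile novel]; [PP after me]. Total: 3.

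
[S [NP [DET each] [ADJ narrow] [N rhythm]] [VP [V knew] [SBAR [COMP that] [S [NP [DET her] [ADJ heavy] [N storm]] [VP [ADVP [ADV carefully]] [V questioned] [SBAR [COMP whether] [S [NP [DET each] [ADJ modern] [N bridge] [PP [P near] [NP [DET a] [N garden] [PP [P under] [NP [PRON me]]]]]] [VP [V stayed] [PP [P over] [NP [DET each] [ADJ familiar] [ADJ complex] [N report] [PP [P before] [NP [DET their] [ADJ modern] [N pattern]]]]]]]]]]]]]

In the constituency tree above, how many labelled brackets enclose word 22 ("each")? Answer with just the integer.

11

Path from the root down to the word: S → VP → SBAR → S → VP → SBAR → S → VP → PP → NP → DET. That is 11 enclosing brackets.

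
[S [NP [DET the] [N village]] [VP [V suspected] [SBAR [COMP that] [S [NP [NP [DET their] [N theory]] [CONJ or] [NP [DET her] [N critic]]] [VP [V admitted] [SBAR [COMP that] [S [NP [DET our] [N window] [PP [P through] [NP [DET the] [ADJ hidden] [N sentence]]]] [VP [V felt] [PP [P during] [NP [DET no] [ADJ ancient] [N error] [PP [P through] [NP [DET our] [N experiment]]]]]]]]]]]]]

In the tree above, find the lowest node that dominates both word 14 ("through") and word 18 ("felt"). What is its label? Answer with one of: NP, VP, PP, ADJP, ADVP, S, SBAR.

S

Word 14 lies under S → VP → SBAR → S → VP → SBAR → S → NP → PP → P; word 18 lies under S → VP → SBAR → S → VP → SBAR → S → VP → V. The lowest shared node is the S.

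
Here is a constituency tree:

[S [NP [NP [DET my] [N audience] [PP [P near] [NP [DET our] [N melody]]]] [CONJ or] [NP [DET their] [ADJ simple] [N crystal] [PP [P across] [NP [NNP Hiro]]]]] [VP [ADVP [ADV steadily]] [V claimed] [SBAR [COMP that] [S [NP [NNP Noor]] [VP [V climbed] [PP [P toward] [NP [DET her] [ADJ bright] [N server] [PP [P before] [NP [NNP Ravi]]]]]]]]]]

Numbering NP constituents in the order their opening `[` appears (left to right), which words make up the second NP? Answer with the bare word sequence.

my audience near our melody

The NP opening brackets appear, in order, over: "my audience near our melody or their simple crystal across Hiro"; "my audience near our melody"; "our melody"; "their simple crystal across Hiro"; "Hiro"; "Noor"; "her bright server before Ravi"; "Ravi". The second one spans "my audience near our melody".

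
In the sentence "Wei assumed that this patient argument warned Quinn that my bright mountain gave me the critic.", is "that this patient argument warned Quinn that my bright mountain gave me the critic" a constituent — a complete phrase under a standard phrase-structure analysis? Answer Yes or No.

Yes

"that this patient argument warned Quinn that my bright mountain gave me the critic" is exactly the subordinate clause [SBAR that this patient argument warned Quinn that my bright mountain gave me the critic], a complete constituent.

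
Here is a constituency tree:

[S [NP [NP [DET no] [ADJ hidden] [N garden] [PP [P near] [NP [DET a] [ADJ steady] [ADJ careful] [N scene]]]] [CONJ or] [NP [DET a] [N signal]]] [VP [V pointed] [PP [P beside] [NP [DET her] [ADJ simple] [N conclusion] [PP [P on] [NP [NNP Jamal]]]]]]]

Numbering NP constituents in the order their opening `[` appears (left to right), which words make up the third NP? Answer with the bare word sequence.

a steady careful scene

The NP opening brackets appear, in order, over: "no hidden garden near a steady careful scene or a signal"; "no hidden garden near a steady careful scene"; "a steady careful scene"; "a signal"; "her simple conclusion on Jamal"; "Jamal". The third one spans "a steady careful scene".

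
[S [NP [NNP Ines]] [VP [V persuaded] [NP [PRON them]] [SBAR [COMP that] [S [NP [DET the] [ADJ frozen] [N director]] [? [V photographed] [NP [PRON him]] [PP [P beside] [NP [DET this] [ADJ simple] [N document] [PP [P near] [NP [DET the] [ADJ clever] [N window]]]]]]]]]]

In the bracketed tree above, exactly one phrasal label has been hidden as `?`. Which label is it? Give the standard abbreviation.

VP

The `?` node immediately contains: V 'photographed', NP, PP. That is the internal structure of a verb phrase, so the label is VP.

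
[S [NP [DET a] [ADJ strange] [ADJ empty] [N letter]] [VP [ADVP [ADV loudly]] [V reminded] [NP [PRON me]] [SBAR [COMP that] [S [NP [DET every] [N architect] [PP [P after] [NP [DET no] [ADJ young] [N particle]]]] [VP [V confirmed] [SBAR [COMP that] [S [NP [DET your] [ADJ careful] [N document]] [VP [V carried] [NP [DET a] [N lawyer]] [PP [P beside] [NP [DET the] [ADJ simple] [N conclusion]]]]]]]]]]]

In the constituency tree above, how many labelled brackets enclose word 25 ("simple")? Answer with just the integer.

11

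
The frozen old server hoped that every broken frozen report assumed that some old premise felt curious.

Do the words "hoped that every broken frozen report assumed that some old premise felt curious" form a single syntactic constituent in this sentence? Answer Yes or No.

Yes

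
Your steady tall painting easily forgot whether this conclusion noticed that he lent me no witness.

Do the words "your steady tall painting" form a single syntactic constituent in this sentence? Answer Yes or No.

Yes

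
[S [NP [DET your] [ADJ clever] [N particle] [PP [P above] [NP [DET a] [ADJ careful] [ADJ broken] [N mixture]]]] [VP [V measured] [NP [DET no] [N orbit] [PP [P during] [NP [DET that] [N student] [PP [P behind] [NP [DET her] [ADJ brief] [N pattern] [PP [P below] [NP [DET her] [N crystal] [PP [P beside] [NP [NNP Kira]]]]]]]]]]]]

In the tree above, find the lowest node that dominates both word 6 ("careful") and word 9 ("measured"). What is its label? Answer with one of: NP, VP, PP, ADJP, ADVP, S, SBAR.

S

Word 6 lies under S → NP → PP → NP → ADJ; word 9 lies under S → VP → V. The lowest shared node is the S.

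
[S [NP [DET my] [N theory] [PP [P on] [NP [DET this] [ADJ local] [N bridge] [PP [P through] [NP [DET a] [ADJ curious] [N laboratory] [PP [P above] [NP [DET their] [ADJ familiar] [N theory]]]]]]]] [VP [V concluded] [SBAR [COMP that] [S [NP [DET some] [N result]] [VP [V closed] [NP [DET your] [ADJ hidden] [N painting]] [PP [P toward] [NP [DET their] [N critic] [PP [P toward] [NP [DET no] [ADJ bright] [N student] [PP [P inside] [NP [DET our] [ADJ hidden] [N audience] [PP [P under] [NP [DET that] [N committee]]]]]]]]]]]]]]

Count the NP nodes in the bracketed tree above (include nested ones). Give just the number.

10

The NP constituents are: [NP my theory on this local bridge through a curious laboratory above their familiar theory]; [NP this local bridge through a curious laboratory above their familiar theory]; [NP a curious laboratory above their familiar theory]; [NP their familiar theory]; [NP some result]; [NP your hidden painting] …. Total: 10.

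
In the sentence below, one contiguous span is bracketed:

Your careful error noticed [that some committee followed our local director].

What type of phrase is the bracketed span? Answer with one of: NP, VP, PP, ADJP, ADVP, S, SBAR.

"that" is the head of the bracketed span, so the span is a subordinate clause: SBAR.

SBAR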